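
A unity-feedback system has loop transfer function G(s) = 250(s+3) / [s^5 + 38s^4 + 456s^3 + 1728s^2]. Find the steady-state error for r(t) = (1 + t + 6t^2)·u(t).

27.648

The denominator has no term below 1728s^2 — 2 poles at s=0, type 2. Treating each term separately:
  • 1: tracked with zero error.
  • t: tracked with zero error.
  • 6t^2: e_ss = 12/K_a with K_a=125/288 → 27.648.
Total e_ss = 27.648.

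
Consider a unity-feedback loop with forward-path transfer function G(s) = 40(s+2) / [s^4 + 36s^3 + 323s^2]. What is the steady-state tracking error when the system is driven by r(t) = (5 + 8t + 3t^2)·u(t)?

24.225

Factoring s^2 from the denominator leaves a polynomial with constant term 323, so the system is type 2. Taking each input component in turn:
  • 5: tracked with zero error.
  • 8t: tracked with zero error.
  • 3t^2: e_ss = 6/K_a with K_a=80/323 → 24.225.
Total e_ss = 24.225.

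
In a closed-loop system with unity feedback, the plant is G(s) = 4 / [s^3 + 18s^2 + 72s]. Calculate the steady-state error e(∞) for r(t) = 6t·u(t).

Lowest-order denominator term is 72s, so the open loop has 1 pole at the origin → type 1 system.
K_v = lim_{s→0} s·G(s) = 4 / 72 = 1/18.
e_ss = 6/K_v = 6/(1/18) = 108.

108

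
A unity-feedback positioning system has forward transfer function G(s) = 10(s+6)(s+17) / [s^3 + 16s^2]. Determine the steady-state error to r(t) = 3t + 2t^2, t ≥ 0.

16/255

Factoring s^2 from the denominator leaves a polynomial with constant term 16, so the system is type 2. By superposition:
  • 3t: tracked with zero error.
  • 2t^2: e_ss = 4/K_a with K_a=63.75 → 16/255.
Total e_ss = 16/255.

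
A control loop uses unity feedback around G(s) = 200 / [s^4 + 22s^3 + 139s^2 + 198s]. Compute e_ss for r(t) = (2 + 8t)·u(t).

7.92

The denominator has no term below 198s — 1 pole at s=0, type 1. By superposition:
  • 2: tracked with zero error.
  • 8t: e_ss = 8/K_v with K_v=100/99 → 7.92.
Total e_ss = 7.92.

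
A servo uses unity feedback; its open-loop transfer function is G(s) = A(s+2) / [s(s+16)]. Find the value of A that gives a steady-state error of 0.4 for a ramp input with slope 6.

One free integrator in G(s): this is a type 1 system.
K_v = lim_{s→0} s·G(s) = A·2 / (16) = 0.125·A.
e_ss = 6/K_v = 0.4 ⇒ K_v = 15 ⇒ A = 15/0.125 = 120.

120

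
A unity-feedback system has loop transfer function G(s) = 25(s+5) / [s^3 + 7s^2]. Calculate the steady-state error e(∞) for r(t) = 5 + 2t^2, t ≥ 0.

0.224

Factoring s^2 from the denominator leaves a polynomial with constant term 7, so the system is type 2. By superposition:
  • 5: tracked with zero error.
  • 2t^2: e_ss = 4/K_a with K_a=125/7 → 0.224.
Total e_ss = 0.224.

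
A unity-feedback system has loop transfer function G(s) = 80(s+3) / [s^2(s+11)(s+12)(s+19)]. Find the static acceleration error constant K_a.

System type = 2 (two poles at s=0).
K_a = lim_{s→0} s^2·G(s) = 80·3 / (11·12·19) = 20/209.

20/209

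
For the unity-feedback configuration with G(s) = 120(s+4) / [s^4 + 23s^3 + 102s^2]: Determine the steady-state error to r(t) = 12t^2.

5.1

Lowest-order denominator term is 102s^2, so the open loop has 2 poles at the origin → type 2 system.
K_a = lim_{s→0} s^2·G(s) = 120·4 / 102 = 80/17.
r(t) = 12t^2 gives R(s) = 24/s^3.
e_ss = 24/K_a = 24/(80/17) = 5.1.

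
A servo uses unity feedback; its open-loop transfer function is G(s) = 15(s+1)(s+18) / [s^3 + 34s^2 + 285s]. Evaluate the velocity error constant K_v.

18/19

Factoring s from the denominator leaves a polynomial with constant term 285, so the system is type 1.
K_v = lim_{s→0} s·G(s) = 15·1·18 / 285 = 18/19.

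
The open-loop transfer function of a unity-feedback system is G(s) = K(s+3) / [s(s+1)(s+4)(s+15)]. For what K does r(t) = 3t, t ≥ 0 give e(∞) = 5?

G(s) has one factor of s in the denominator, so the system is type 1.
K_v = lim_{s→0} s·G(s) = K·3 / (1·4·15) = 0.05·K.
e_ss = 3/K_v = 5 ⇒ K_v = 0.6 ⇒ K = 0.6/0.05 = 12.

12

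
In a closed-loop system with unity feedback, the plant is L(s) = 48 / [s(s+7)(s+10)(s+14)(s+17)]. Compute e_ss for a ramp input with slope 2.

L(s) has one factor of s in the denominator, so the system is type 1.
K_v = lim_{s→0} s·L(s) = 48 / (7·10·14·17) = 12/4165.
e_ss = 2/K_v = 2/(12/4165) = 4165/6.

4165/6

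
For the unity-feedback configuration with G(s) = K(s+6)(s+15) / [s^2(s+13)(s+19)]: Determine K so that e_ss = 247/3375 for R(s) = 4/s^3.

The open loop has two poles at the origin → type 2 system.
K_a = lim_{s→0} s^2·G(s) = K·6·15 / (13·19) = (90/247)·K.
e_ss = 4/K_a = 247/3375 ⇒ K_a = 13500/247 ⇒ K = (13500/247)/(90/247) = 150.

150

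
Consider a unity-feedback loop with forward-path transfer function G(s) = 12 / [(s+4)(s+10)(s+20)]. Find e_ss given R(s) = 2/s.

G(s) has no factors of s in the denominator, so the system is type 0.
K_p = lim_{s→0} G(s) = 12 / (4·10·20) = 0.015.
e_ss = 2/(1 + K_p) = 2/1.015 = 400/203.

400/203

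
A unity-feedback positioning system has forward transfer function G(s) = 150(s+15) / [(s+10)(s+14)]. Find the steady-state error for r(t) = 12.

168/239

System type = 0 (no poles at s=0).
K_p = lim_{s→0} G(s) = 150·15 / (10·14) = 225/14.
e_ss = 12/(1 + K_p) = 12/(239/14) = 168/239.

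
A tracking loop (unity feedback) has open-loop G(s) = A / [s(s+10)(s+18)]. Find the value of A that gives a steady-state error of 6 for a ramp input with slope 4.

The open loop has one pole at the origin → type 1 system.
K_v = lim_{s→0} s·G(s) = A / (10·18) = (1/180)·A.
e_ss = 4/K_v = 6 ⇒ K_v = 2/3 ⇒ A = (2/3)/(1/180) = 120.

120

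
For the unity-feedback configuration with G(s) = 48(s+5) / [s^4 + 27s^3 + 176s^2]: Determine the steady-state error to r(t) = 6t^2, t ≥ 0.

The denominator has no term below 176s^2 — 2 poles at s=0, type 2.
K_a = lim_{s→0} s^2·G(s) = 48·5 / 176 = 15/11.
r(t) = 6t^2 gives R(s) = 12/s^3.
e_ss = 12/K_a = 12/(15/11) = 8.8.

8.8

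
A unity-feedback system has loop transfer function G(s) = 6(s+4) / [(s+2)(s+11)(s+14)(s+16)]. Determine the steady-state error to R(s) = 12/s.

7392/619

G(s) has no factors of s in the denominator, so the system is type 0.
K_p = lim_{s→0} G(s) = 6·4 / (2·11·14·16) = 3/616.
e_ss = 12/(1 + K_p) = 12/(619/616) = 7392/619.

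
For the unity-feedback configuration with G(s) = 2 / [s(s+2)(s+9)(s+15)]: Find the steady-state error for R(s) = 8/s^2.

One free integrator in G(s): this is a type 1 system.
K_v = lim_{s→0} s·G(s) = 2 / (2·9·15) = 1/135.
e_ss = 8/K_v = 8/(1/135) = 1080.

1080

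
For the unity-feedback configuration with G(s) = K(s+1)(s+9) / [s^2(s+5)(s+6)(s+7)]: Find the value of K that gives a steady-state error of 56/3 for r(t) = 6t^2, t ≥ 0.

Two free integrators in G(s): this is a type 2 system.
K_a = lim_{s→0} s^2·G(s) = K·1·9 / (5·6·7) = (3/70)·K.
e_ss = 12/K_a = 56/3 ⇒ K_a = 9/14 ⇒ K = (9/14)/(3/70) = 15.

15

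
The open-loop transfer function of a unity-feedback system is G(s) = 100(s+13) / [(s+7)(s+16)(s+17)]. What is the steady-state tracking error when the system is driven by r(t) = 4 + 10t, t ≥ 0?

System type = 0 (no poles at s=0). Treating each term separately:
  • 4: e_ss = 4/(1+K_p) with K_p=325/476 → 1904/801.
  • 10t: a type-0 system cannot track it, e_ss → ∞.
The unbounded component dominates.

infinity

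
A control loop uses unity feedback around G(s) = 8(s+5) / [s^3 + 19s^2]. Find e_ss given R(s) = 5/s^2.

The denominator has no term below 19s^2 — 2 poles at s=0, type 2.
A type-2 system has K_v = ∞, so it tracks a ramp input with zero steady-state error.

0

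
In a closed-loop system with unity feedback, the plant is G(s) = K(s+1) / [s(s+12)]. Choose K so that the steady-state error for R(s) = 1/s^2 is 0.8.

15

G(s) has one factor of s in the denominator, so the system is type 1.
K_v = lim_{s→0} s·G(s) = K·1 / (12) = (1/12)·K.
e_ss = 1/K_v = 0.8 ⇒ K_v = 1.25 ⇒ K = 1.25/(1/12) = 15.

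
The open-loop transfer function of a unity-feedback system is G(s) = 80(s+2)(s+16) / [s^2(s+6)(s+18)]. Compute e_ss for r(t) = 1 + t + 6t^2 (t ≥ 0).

The open loop has two poles at the origin → type 2 system. Taking each input component in turn:
  • 1: tracked with zero error.
  • t: tracked with zero error.
  • 6t^2: e_ss = 12/K_a with K_a=640/27 → 81/160.
Total e_ss = 81/160.

81/160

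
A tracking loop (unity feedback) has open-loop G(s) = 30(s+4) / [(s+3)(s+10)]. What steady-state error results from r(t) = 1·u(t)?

0.2

System type = 0 (no poles at s=0).
K_p = lim_{s→0} G(s) = 30·4 / (3·10) = 4.
e_ss = 1/(1 + K_p) = 1/5 = 0.2.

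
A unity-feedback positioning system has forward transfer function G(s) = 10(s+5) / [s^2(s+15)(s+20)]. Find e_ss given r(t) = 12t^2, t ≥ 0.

144

The open loop has two poles at the origin → type 2 system.
K_a = lim_{s→0} s^2·G(s) = 10·5 / (15·20) = 1/6.
r(t) = 12t^2 gives R(s) = 24/s^3.
e_ss = 24/K_a = 24/(1/6) = 144.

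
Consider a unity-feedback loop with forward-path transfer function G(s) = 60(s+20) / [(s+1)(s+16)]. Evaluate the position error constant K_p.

75

G(s) has no factors of s in the denominator, so the system is type 0.
K_p = lim_{s→0} G(s) = 60·20 / (1·16) = 75.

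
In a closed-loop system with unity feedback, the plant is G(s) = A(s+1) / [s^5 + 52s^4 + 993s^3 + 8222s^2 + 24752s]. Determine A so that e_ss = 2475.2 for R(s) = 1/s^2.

10

Factoring s from the denominator leaves a polynomial with constant term 24752, so the system is type 1.
K_v = lim_{s→0} s·G(s) = A·1 / 24752 = (1/24752)·A.
e_ss = 1/K_v = 2475.2 ⇒ K_v = 5/12376 ⇒ A = (5/12376)/(1/24752) = 10.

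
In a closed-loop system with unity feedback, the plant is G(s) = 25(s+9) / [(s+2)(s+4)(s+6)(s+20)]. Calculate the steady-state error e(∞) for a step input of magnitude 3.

192/79

No free integrators in G(s): this is a type 0 system.
K_p = lim_{s→0} G(s) = 25·9 / (2·4·6·20) = 15/64.
e_ss = 3/(1 + K_p) = 3/(79/64) = 192/79.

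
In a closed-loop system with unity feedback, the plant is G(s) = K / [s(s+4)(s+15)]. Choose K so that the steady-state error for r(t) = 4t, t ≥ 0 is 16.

15

The open loop has one pole at the origin → type 1 system.
K_v = lim_{s→0} s·G(s) = K / (4·15) = (1/60)·K.
e_ss = 4/K_v = 16 ⇒ K_v = 0.25 ⇒ K = 0.25/(1/60) = 15.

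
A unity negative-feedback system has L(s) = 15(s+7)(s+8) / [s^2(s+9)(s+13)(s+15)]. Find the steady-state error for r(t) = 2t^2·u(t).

L(s) has two factors of s in the denominator, so the system is type 2.
K_a = lim_{s→0} s^2·L(s) = 15·7·8 / (9·13·15) = 56/117.
r(t) = 2t^2 gives R(s) = 4/s^3.
e_ss = 4/K_a = 4/(56/117) = 117/14.

117/14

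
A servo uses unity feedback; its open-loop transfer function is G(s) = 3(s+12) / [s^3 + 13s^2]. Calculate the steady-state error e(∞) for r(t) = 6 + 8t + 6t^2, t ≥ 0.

The denominator has no term below 13s^2 — 2 poles at s=0, type 2. Taking each input component in turn:
  • 6: tracked with zero error.
  • 8t: tracked with zero error.
  • 6t^2: e_ss = 12/K_a with K_a=36/13 → 13/3.
Total e_ss = 13/3.

13/3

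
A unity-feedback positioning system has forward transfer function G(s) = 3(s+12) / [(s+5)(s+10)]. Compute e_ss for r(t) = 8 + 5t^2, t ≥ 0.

No free integrators in G(s): this is a type 0 system. Taking each input component in turn:
  • 8: e_ss = 8/(1+K_p) with K_p=0.72 → 200/43.
  • 5t^2: a type-0 system cannot track it, e_ss → ∞.
The unbounded component dominates.

infinity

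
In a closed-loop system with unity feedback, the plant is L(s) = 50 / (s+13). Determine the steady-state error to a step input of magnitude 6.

No free integrators in L(s): this is a type 0 system.
K_p = lim_{s→0} L(s) = 50 / (13) = 50/13.
e_ss = 6/(1 + K_p) = 6/(63/13) = 26/21.

26/21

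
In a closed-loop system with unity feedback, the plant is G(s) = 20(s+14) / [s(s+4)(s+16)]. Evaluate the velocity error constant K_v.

The open loop has one pole at the origin → type 1 system.
K_v = lim_{s→0} s·G(s) = 20·14 / (4·16) = 4.375.

4.375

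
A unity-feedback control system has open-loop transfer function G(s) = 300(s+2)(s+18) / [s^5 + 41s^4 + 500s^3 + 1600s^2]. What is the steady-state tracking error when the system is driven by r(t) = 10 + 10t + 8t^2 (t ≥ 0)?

The denominator has no term below 1600s^2 — 2 poles at s=0, type 2. Treating each term separately:
  • 10: tracked with zero error.
  • 10t: tracked with zero error.
  • 8t^2: e_ss = 16/K_a with K_a=6.75 → 64/27.
Total e_ss = 64/27.

64/27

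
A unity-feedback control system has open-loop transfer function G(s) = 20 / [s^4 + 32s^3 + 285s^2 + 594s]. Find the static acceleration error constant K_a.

0

Lowest-order denominator term is 594s, so the open loop has 1 pole at the origin → type 1 system.
K_a = lim_{s→0} s^2·G(s) = 0 (the extra factor of s kills the finite limit).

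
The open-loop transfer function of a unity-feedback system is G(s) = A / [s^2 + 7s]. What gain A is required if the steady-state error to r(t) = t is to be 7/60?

The denominator has no term below 7s — 1 pole at s=0, type 1.
K_v = lim_{s→0} s·G(s) = A / 7 = (1/7)·A.
e_ss = 1/K_v = 7/60 ⇒ K_v = 60/7 ⇒ A = (60/7)/(1/7) = 60.

60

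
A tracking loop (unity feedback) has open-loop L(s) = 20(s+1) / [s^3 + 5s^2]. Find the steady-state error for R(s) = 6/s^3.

Lowest-order denominator term is 5s^2, so the open loop has 2 poles at the origin → type 2 system.
K_a = lim_{s→0} s^2·L(s) = 20·1 / 5 = 4.
r(t) = 3t^2 gives R(s) = 6/s^3.
e_ss = 6/K_a = 6/4 = 1.5.

1.5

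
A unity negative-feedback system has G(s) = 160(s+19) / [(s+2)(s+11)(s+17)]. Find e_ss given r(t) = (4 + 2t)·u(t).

System type = 0 (no poles at s=0). Taking each input component in turn:
  • 4: e_ss = 4/(1+K_p) with K_p=1520/187 → 748/1707.
  • 2t: a type-0 system cannot track it, e_ss → ∞.
The unbounded component dominates.

infinity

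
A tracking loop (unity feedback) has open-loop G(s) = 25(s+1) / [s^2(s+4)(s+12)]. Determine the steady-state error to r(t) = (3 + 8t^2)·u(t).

System type = 2 (two poles at s=0). Treating each term separately:
  • 3: tracked with zero error.
  • 8t^2: e_ss = 16/K_a with K_a=25/48 → 30.72.
Total e_ss = 30.72.

30.72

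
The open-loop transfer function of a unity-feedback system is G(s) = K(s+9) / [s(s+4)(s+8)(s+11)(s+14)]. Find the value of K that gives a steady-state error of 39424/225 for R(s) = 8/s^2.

25

System type = 1 (one pole at s=0).
K_v = lim_{s→0} s·G(s) = K·9 / (4·8·11·14) = (9/4928)·K.
e_ss = 8/K_v = 39424/225 ⇒ K_v = 225/4928 ⇒ K = (225/4928)/(9/4928) = 25.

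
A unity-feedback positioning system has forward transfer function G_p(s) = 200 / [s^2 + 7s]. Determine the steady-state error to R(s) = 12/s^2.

0.42

The denominator has no term below 7s — 1 pole at s=0, type 1.
K_v = lim_{s→0} s·G_p(s) = 200 / 7 = 200/7.
e_ss = 12/K_v = 12/(200/7) = 0.42.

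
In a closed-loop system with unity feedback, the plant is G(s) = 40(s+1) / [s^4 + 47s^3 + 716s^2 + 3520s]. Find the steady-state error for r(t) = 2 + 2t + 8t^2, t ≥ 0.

Lowest-order denominator term is 3520s, so the open loop has 1 pole at the origin → type 1 system. Treating each term separately:
  • 2: tracked with zero error.
  • 2t: e_ss = 2/K_v with K_v=1/88 → 176.
  • 8t^2: a type-1 system cannot track it, e_ss → ∞.
The unbounded component dominates.

infinity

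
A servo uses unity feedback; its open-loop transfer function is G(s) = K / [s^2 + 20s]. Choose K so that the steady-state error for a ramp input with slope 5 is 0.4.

250

The denominator has no term below 20s — 1 pole at s=0, type 1.
K_v = lim_{s→0} s·G(s) = K / 20 = 0.05·K.
e_ss = 5/K_v = 0.4 ⇒ K_v = 12.5 ⇒ K = 12.5/0.05 = 250.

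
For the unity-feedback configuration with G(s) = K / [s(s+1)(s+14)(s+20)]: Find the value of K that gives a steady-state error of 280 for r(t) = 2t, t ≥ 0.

2

One free integrator in G(s): this is a type 1 system.
K_v = lim_{s→0} s·G(s) = K / (1·14·20) = (1/280)·K.
e_ss = 2/K_v = 280 ⇒ K_v = 1/140 ⇒ K = (1/140)/(1/280) = 2.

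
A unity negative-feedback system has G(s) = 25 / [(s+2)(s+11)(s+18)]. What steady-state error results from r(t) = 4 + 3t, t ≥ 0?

System type = 0 (no poles at s=0). By superposition:
  • 4: e_ss = 4/(1+K_p) with K_p=25/396 → 1584/421.
  • 3t: a type-0 system cannot track it, e_ss → ∞.
The unbounded component dominates.

infinity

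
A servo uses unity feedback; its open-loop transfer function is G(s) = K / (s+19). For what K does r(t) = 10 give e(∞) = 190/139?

No free integrators in G(s): this is a type 0 system.
K_p = lim_{s→0} G(s) = K / (19) = (1/19)·K.
e_ss = 10/(1 + K_p) = 190/139 ⇒ 1 + (1/19)·K = 139/19 ⇒ K = 120.

120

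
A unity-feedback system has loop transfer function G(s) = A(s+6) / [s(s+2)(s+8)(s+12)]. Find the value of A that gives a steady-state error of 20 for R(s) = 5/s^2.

8

G(s) has one factor of s in the denominator, so the system is type 1.
K_v = lim_{s→0} s·G(s) = A·6 / (2·8·12) = (1/32)·A.
e_ss = 5/K_v = 20 ⇒ K_v = 0.25 ⇒ A = 0.25/(1/32) = 8.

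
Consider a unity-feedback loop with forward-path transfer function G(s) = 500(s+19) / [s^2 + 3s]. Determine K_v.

Factoring s from the denominator leaves a polynomial with constant term 3, so the system is type 1.
K_v = lim_{s→0} s·G(s) = 500·19 / 3 = 9500/3.

9500/3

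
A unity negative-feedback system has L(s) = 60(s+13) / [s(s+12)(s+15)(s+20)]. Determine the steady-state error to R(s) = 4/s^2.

L(s) has one factor of s in the denominator, so the system is type 1.
K_v = lim_{s→0} s·L(s) = 60·13 / (12·15·20) = 13/60.
e_ss = 4/K_v = 4/(13/60) = 240/13.

240/13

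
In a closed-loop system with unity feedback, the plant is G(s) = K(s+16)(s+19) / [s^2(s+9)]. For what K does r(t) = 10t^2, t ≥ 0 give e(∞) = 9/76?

5

Two free integrators in G(s): this is a type 2 system.
K_a = lim_{s→0} s^2·G(s) = K·16·19 / (9) = (304/9)·K.
e_ss = 20/K_a = 9/76 ⇒ K_a = 1520/9 ⇒ K = (1520/9)/(304/9) = 5.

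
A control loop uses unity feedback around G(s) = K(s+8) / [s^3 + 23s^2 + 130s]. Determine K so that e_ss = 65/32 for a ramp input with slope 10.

The denominator has no term below 130s — 1 pole at s=0, type 1.
K_v = lim_{s→0} s·G(s) = K·8 / 130 = (4/65)·K.
e_ss = 10/K_v = 65/32 ⇒ K_v = 64/13 ⇒ K = (64/13)/(4/65) = 80.

80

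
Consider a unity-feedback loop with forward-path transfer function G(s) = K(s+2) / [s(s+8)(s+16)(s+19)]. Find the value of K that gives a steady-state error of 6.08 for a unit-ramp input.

200

The open loop has one pole at the origin → type 1 system.
K_v = lim_{s→0} s·G(s) = K·2 / (8·16·19) = (1/1216)·K.
e_ss = 1/K_v = 6.08 ⇒ K_v = 25/152 ⇒ K = (25/152)/(1/1216) = 200.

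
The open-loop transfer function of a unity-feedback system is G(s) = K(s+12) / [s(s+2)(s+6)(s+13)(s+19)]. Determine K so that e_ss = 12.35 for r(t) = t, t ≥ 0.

20

The open loop has one pole at the origin → type 1 system.
K_v = lim_{s→0} s·G(s) = K·12 / (2·6·13·19) = (1/247)·K.
e_ss = 1/K_v = 12.35 ⇒ K_v = 20/247 ⇒ K = (20/247)/(1/247) = 20.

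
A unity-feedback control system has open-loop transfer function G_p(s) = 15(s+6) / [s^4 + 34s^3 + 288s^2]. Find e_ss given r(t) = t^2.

Lowest-order denominator term is 288s^2, so the open loop has 2 poles at the origin → type 2 system.
K_a = lim_{s→0} s^2·G_p(s) = 15·6 / 288 = 0.3125.
r(t) = t^2 gives R(s) = 2/s^3.
e_ss = 2/K_a = 2/0.3125 = 6.4.

6.4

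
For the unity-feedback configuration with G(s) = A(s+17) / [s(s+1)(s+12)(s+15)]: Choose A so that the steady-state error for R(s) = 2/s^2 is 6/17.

60

One free integrator in G(s): this is a type 1 system.
K_v = lim_{s→0} s·G(s) = A·17 / (1·12·15) = (17/180)·A.
e_ss = 2/K_v = 6/17 ⇒ K_v = 17/3 ⇒ A = (17/3)/(17/180) = 60.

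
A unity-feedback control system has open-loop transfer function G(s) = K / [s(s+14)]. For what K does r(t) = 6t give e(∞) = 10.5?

8

G(s) has one factor of s in the denominator, so the system is type 1.
K_v = lim_{s→0} s·G(s) = K / (14) = (1/14)·K.
e_ss = 6/K_v = 10.5 ⇒ K_v = 4/7 ⇒ K = (4/7)/(1/14) = 8.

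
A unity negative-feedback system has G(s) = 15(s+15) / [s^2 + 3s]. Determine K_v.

Lowest-order denominator term is 3s, so the open loop has 1 pole at the origin → type 1 system.
K_v = lim_{s→0} s·G(s) = 15·15 / 3 = 75.

75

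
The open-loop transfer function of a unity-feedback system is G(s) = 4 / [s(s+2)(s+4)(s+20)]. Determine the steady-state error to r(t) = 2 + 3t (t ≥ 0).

120

G(s) has one factor of s in the denominator, so the system is type 1. Taking each input component in turn:
  • 2: tracked with zero error.
  • 3t: e_ss = 3/K_v with K_v=0.025 → 120.
Total e_ss = 120.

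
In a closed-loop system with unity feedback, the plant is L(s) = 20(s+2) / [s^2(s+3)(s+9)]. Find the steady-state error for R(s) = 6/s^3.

4.05

System type = 2 (two poles at s=0).
K_a = lim_{s→0} s^2·L(s) = 20·2 / (3·9) = 40/27.
r(t) = 3t^2 gives R(s) = 6/s^3.
e_ss = 6/K_a = 6/(40/27) = 4.05.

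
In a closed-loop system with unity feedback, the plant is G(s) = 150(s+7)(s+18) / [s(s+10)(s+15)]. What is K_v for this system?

126

System type = 1 (one pole at s=0).
K_v = lim_{s→0} s·G(s) = 150·7·18 / (10·15) = 126.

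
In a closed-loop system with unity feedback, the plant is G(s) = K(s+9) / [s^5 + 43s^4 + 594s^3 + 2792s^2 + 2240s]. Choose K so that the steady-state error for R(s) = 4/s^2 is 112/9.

The denominator has no term below 2240s — 1 pole at s=0, type 1.
K_v = lim_{s→0} s·G(s) = K·9 / 2240 = (9/2240)·K.
e_ss = 4/K_v = 112/9 ⇒ K_v = 9/28 ⇒ K = (9/28)/(9/2240) = 80.

80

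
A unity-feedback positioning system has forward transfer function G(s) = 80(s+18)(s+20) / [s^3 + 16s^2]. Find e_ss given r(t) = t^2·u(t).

1/900

Factoring s^2 from the denominator leaves a polynomial with constant term 16, so the system is type 2.
K_a = lim_{s→0} s^2·G(s) = 80·18·20 / 16 = 1800.
r(t) = t^2 gives R(s) = 2/s^3.
e_ss = 2/K_a = 2/1800 = 1/900.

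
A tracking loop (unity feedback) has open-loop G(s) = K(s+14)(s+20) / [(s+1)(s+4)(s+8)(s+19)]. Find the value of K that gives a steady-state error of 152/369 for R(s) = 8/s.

The open loop has no poles at the origin → type 0 system.
K_p = lim_{s→0} G(s) = K·14·20 / (1·4·8·19) = (35/76)·K.
e_ss = 8/(1 + K_p) = 152/369 ⇒ 1 + (35/76)·K = 369/19 ⇒ K = 40.

40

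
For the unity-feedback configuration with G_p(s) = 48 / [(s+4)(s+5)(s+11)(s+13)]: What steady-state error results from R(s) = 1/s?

No free integrators in G_p(s): this is a type 0 system.
K_p = lim_{s→0} G_p(s) = 48 / (4·5·11·13) = 12/715.
e_ss = 1/(1 + K_p) = 1/(727/715) = 715/727.

715/727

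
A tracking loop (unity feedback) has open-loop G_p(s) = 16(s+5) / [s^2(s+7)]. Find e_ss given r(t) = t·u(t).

0

Two free integrators in G_p(s): this is a type 2 system.
K_v = ∞ for a type-2 system; e_ss to a ramp is zero.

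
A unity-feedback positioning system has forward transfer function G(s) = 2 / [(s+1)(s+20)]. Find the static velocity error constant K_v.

0

G(s) has no factors of s in the denominator, so the system is type 0.
K_v = lim_{s→0} s·G(s) = 0 (the extra factor of s kills the finite limit).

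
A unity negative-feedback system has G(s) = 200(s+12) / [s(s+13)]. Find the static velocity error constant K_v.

G(s) has one factor of s in the denominator, so the system is type 1.
K_v = lim_{s→0} s·G(s) = 200·12 / (13) = 2400/13.

2400/13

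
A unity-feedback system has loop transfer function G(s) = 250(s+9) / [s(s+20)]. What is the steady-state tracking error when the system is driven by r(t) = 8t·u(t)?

16/225

The open loop has one pole at the origin → type 1 system.
K_v = lim_{s→0} s·G(s) = 250·9 / (20) = 112.5.
e_ss = 8/K_v = 8/112.5 = 16/225.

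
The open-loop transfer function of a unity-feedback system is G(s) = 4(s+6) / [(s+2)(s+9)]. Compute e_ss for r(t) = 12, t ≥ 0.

36/7

The open loop has no poles at the origin → type 0 system.
K_p = lim_{s→0} G(s) = 4·6 / (2·9) = 4/3.
e_ss = 12/(1 + K_p) = 12/(7/3) = 36/7.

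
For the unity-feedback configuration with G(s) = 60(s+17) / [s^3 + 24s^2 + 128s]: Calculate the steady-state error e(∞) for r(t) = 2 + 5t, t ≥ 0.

Lowest-order denominator term is 128s, so the open loop has 1 pole at the origin → type 1 system. Taking each input component in turn:
  • 2: tracked with zero error.
  • 5t: e_ss = 5/K_v with K_v=255/32 → 32/51.
Total e_ss = 32/51.

32/51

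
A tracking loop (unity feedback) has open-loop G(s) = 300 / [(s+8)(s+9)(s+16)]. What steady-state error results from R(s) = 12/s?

1152/121

System type = 0 (no poles at s=0).
K_p = lim_{s→0} G(s) = 300 / (8·9·16) = 25/96.
e_ss = 12/(1 + K_p) = 12/(121/96) = 1152/121.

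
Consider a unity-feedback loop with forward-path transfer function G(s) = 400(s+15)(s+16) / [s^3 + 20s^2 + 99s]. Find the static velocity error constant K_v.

32000/33

Factoring s from the denominator leaves a polynomial with constant term 99, so the system is type 1.
K_v = lim_{s→0} s·G(s) = 400·15·16 / 99 = 32000/33.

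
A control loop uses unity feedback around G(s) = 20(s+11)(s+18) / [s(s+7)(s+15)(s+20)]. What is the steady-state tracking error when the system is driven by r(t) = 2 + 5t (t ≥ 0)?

175/66

One free integrator in G(s): this is a type 1 system. By superposition:
  • 2: tracked with zero error.
  • 5t: e_ss = 5/K_v with K_v=66/35 → 175/66.
Total e_ss = 175/66.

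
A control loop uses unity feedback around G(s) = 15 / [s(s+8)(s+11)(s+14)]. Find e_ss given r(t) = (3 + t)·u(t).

System type = 1 (one pole at s=0). By superposition:
  • 3: tracked with zero error.
  • t: e_ss = 1/K_v with K_v=15/1232 → 1232/15.
Total e_ss = 1232/15.

1232/15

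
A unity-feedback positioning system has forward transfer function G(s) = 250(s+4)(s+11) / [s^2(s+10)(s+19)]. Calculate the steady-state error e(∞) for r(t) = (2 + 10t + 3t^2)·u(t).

57/550

Two free integrators in G(s): this is a type 2 system. By superposition:
  • 2: tracked with zero error.
  • 10t: tracked with zero error.
  • 3t^2: e_ss = 6/K_a with K_a=1100/19 → 57/550.
Total e_ss = 57/550.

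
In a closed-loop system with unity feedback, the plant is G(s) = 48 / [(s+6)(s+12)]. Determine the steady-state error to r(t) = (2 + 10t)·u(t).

infinity

No free integrators in G(s): this is a type 0 system. Treating each term separately:
  • 2: e_ss = 2/(1+K_p) with K_p=2/3 → 1.2.
  • 10t: a type-0 system cannot track it, e_ss → ∞.
The unbounded component dominates.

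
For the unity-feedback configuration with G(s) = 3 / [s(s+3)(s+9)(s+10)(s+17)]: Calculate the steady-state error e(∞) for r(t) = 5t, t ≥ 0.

The open loop has one pole at the origin → type 1 system.
K_v = lim_{s→0} s·G(s) = 3 / (3·9·10·17) = 1/1530.
e_ss = 5/K_v = 5/(1/1530) = 7650.

7650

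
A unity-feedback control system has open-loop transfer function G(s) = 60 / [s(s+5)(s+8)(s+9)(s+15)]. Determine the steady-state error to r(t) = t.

90

G(s) has one factor of s in the denominator, so the system is type 1.
K_v = lim_{s→0} s·G(s) = 60 / (5·8·9·15) = 1/90.
e_ss = 1/K_v = 1/(1/90) = 90.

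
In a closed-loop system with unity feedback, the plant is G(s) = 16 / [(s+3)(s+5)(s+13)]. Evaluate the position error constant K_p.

No free integrators in G(s): this is a type 0 system.
K_p = lim_{s→0} G(s) = 16 / (3·5·13) = 16/195.

16/195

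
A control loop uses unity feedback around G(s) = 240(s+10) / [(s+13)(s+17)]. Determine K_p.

G(s) has no factors of s in the denominator, so the system is type 0.
K_p = lim_{s→0} G(s) = 240·10 / (13·17) = 2400/221.

2400/221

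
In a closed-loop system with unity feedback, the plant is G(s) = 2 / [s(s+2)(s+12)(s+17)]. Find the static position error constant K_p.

infinity

K_p = lim_{s→0} G(s); with 1 pole at the origin the limit diverges, so K_p = ∞.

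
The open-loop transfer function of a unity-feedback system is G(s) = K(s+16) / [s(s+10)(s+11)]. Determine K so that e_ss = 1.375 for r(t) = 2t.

System type = 1 (one pole at s=0).
K_v = lim_{s→0} s·G(s) = K·16 / (10·11) = (8/55)·K.
e_ss = 2/K_v = 1.375 ⇒ K_v = 16/11 ⇒ K = (16/11)/(8/55) = 10.

10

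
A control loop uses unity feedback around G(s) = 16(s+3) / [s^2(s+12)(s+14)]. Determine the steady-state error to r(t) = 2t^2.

14

Two free integrators in G(s): this is a type 2 system.
K_a = lim_{s→0} s^2·G(s) = 16·3 / (12·14) = 2/7.
r(t) = 2t^2 gives R(s) = 4/s^3.
e_ss = 4/K_a = 4/(2/7) = 14.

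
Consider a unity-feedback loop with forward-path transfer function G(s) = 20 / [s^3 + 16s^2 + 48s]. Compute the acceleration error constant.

The denominator has no term below 48s — 1 pole at s=0, type 1.
K_a = lim_{s→0} s^2·G(s) = 0 (the extra factor of s kills the finite limit).

0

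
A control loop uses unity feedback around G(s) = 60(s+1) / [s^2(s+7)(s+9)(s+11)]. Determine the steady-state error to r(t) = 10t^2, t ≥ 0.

The open loop has two poles at the origin → type 2 system.
K_a = lim_{s→0} s^2·G(s) = 60·1 / (7·9·11) = 20/231.
r(t) = 10t^2 gives R(s) = 20/s^3.
e_ss = 20/K_a = 20/(20/231) = 231.

231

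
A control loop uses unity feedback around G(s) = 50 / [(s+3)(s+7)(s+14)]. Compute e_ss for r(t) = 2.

147/86

No free integrators in G(s): this is a type 0 system.
K_p = lim_{s→0} G(s) = 50 / (3·7·14) = 25/147.
e_ss = 2/(1 + K_p) = 2/(172/147) = 147/86.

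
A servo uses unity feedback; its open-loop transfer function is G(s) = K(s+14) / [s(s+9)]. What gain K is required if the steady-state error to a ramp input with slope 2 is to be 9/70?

G(s) has one factor of s in the denominator, so the system is type 1.
K_v = lim_{s→0} s·G(s) = K·14 / (9) = (14/9)·K.
e_ss = 2/K_v = 9/70 ⇒ K_v = 140/9 ⇒ K = (140/9)/(14/9) = 10.

10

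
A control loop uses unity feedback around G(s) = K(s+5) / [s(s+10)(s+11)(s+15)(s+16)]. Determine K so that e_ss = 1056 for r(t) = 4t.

One free integrator in G(s): this is a type 1 system.
K_v = lim_{s→0} s·G(s) = K·5 / (10·11·15·16) = (1/5280)·K.
e_ss = 4/K_v = 1056 ⇒ K_v = 1/264 ⇒ K = (1/264)/(1/5280) = 20.

20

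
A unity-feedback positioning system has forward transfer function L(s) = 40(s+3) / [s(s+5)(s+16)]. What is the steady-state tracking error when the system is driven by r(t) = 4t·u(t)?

8/3

L(s) has one factor of s in the denominator, so the system is type 1.
K_v = lim_{s→0} s·L(s) = 40·3 / (5·16) = 1.5.
e_ss = 4/K_v = 4/1.5 = 8/3.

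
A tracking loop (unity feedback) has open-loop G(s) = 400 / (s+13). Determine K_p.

G(s) has no factors of s in the denominator, so the system is type 0.
K_p = lim_{s→0} G(s) = 400 / (13) = 400/13.

400/13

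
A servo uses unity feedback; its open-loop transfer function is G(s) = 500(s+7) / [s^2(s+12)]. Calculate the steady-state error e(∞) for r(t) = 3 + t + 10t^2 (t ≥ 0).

System type = 2 (two poles at s=0). Taking each input component in turn:
  • 3: tracked with zero error.
  • t: tracked with zero error.
  • 10t^2: e_ss = 20/K_a with K_a=875/3 → 12/175.
Total e_ss = 12/175.

12/175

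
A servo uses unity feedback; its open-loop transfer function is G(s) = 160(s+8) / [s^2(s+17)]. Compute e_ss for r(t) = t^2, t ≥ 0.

17/640

The open loop has two poles at the origin → type 2 system.
K_a = lim_{s→0} s^2·G(s) = 160·8 / (17) = 1280/17.
r(t) = t^2 gives R(s) = 2/s^3.
e_ss = 2/K_a = 2/(1280/17) = 17/640.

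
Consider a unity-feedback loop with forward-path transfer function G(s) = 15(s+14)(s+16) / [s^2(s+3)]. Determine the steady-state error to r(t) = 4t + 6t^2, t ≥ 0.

3/280

G(s) has two factors of s in the denominator, so the system is type 2. By superposition:
  • 4t: tracked with zero error.
  • 6t^2: e_ss = 12/K_a with K_a=1120 → 3/280.
Total e_ss = 3/280.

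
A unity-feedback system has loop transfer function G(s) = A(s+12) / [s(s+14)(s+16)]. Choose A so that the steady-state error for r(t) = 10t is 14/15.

The open loop has one pole at the origin → type 1 system.
K_v = lim_{s→0} s·G(s) = A·12 / (14·16) = (3/56)·A.
e_ss = 10/K_v = 14/15 ⇒ K_v = 75/7 ⇒ A = (75/7)/(3/56) = 200.

200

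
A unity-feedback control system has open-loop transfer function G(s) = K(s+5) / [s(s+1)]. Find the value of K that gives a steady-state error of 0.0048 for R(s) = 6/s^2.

G(s) has one factor of s in the denominator, so the system is type 1.
K_v = lim_{s→0} s·G(s) = K·5 / (1) = 5·K.
e_ss = 6/K_v = 0.0048 ⇒ K_v = 1250 ⇒ K = 1250/5 = 250.

250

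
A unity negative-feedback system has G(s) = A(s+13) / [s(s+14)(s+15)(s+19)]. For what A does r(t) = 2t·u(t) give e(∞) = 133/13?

The open loop has one pole at the origin → type 1 system.
K_v = lim_{s→0} s·G(s) = A·13 / (14·15·19) = (13/3990)·A.
e_ss = 2/K_v = 133/13 ⇒ K_v = 26/133 ⇒ A = (26/133)/(13/3990) = 60.

60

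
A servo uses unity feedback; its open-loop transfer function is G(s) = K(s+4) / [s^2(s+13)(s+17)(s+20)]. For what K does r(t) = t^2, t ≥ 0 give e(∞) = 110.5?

20

G(s) has two factors of s in the denominator, so the system is type 2.
K_a = lim_{s→0} s^2·G(s) = K·4 / (13·17·20) = (1/1105)·K.
e_ss = 2/K_a = 110.5 ⇒ K_a = 4/221 ⇒ K = (4/221)/(1/1105) = 20.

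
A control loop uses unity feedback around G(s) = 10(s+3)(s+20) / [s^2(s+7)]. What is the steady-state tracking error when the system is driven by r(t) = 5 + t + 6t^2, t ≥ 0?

System type = 2 (two poles at s=0). By superposition:
  • 5: tracked with zero error.
  • t: tracked with zero error.
  • 6t^2: e_ss = 12/K_a with K_a=600/7 → 0.14.
Total e_ss = 0.14.

0.14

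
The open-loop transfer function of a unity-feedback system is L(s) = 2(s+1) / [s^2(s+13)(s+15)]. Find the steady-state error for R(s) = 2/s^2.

Two free integrators in L(s): this is a type 2 system.
A type-2 system has K_v = ∞, so it tracks a ramp input with zero steady-state error.

0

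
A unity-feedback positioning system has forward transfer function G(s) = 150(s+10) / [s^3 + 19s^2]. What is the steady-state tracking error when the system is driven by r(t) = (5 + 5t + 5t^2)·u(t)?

19/150

The denominator has no term below 19s^2 — 2 poles at s=0, type 2. Taking each input component in turn:
  • 5: tracked with zero error.
  • 5t: tracked with zero error.
  • 5t^2: e_ss = 10/K_a with K_a=1500/19 → 19/150.
Total e_ss = 19/150.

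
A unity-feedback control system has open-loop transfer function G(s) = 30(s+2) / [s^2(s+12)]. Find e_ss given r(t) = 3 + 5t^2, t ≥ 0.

System type = 2 (two poles at s=0). Taking each input component in turn:
  • 3: tracked with zero error.
  • 5t^2: e_ss = 10/K_a with K_a=5 → 2.
Total e_ss = 2.

2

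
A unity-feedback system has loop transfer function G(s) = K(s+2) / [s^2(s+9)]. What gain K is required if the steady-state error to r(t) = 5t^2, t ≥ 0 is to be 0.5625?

G(s) has two factors of s in the denominator, so the system is type 2.
K_a = lim_{s→0} s^2·G(s) = K·2 / (9) = (2/9)·K.
e_ss = 10/K_a = 0.5625 ⇒ K_a = 160/9 ⇒ K = (160/9)/(2/9) = 80.

80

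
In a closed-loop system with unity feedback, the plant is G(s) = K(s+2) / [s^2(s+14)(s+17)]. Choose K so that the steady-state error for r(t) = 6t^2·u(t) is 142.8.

10

The open loop has two poles at the origin → type 2 system.
K_a = lim_{s→0} s^2·G(s) = K·2 / (14·17) = (1/119)·K.
e_ss = 12/K_a = 142.8 ⇒ K_a = 10/119 ⇒ K = (10/119)/(1/119) = 10.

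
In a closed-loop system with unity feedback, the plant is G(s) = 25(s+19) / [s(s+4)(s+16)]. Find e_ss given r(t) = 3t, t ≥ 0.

192/475

G(s) has one factor of s in the denominator, so the system is type 1.
K_v = lim_{s→0} s·G(s) = 25·19 / (4·16) = 475/64.
e_ss = 3/K_v = 3/(475/64) = 192/475.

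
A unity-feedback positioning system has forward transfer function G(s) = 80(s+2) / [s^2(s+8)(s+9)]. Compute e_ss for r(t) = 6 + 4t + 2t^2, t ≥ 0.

G(s) has two factors of s in the denominator, so the system is type 2. Treating each term separately:
  • 6: tracked with zero error.
  • 4t: tracked with zero error.
  • 2t^2: e_ss = 4/K_a with K_a=20/9 → 1.8.
Total e_ss = 1.8.

1.8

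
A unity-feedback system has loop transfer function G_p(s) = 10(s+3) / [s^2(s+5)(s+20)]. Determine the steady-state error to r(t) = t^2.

G_p(s) has two factors of s in the denominator, so the system is type 2.
K_a = lim_{s→0} s^2·G_p(s) = 10·3 / (5·20) = 0.3.
r(t) = t^2 gives R(s) = 2/s^3.
e_ss = 2/K_a = 2/0.3 = 20/3.

20/3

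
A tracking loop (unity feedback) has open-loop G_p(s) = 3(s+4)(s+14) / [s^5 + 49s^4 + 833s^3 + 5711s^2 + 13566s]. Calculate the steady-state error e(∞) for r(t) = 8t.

Factoring s from the denominator leaves a polynomial with constant term 13566, so the system is type 1.
K_v = lim_{s→0} s·G_p(s) = 3·4·14 / 13566 = 4/323.
e_ss = 8/K_v = 8/(4/323) = 646.

646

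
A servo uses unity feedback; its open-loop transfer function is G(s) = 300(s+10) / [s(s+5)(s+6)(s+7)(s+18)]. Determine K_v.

50/63

One free integrator in G(s): this is a type 1 system.
K_v = lim_{s→0} s·G(s) = 300·10 / (5·6·7·18) = 50/63.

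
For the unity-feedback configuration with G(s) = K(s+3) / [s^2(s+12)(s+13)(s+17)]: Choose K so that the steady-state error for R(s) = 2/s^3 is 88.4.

The open loop has two poles at the origin → type 2 system.
K_a = lim_{s→0} s^2·G(s) = K·3 / (12·13·17) = (1/884)·K.
e_ss = 2/K_a = 88.4 ⇒ K_a = 5/221 ⇒ K = (5/221)/(1/884) = 20.

20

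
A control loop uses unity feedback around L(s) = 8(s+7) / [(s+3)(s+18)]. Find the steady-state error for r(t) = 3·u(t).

The open loop has no poles at the origin → type 0 system.
K_p = lim_{s→0} L(s) = 8·7 / (3·18) = 28/27.
e_ss = 3/(1 + K_p) = 3/(55/27) = 81/55.

81/55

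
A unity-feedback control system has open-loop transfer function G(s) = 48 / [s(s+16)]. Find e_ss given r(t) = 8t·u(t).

G(s) has one factor of s in the denominator, so the system is type 1.
K_v = lim_{s→0} s·G(s) = 48 / (16) = 3.
e_ss = 8/K_v = 8/3.

8/3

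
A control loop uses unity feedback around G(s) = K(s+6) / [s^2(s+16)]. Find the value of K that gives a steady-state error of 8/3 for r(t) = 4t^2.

G(s) has two factors of s in the denominator, so the system is type 2.
K_a = lim_{s→0} s^2·G(s) = K·6 / (16) = 0.375·K.
e_ss = 8/K_a = 8/3 ⇒ K_a = 3 ⇒ K = 3/0.375 = 8.

8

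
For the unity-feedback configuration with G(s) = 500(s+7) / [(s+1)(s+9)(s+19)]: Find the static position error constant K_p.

3500/171

No free integrators in G(s): this is a type 0 system.
K_p = lim_{s→0} G(s) = 500·7 / (1·9·19) = 3500/171.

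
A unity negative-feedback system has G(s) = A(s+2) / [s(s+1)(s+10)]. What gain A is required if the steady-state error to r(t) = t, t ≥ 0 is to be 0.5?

10

One free integrator in G(s): this is a type 1 system.
K_v = lim_{s→0} s·G(s) = A·2 / (1·10) = 0.2·A.
e_ss = 1/K_v = 0.5 ⇒ K_v = 2 ⇒ A = 2/0.2 = 10.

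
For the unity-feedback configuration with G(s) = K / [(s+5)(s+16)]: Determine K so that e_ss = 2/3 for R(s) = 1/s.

The open loop has no poles at the origin → type 0 system.
K_p = lim_{s→0} G(s) = K / (5·16) = 0.0125·K.
e_ss = 1/(1 + K_p) = 2/3 ⇒ 1 + 0.0125·K = 1.5 ⇒ K = 40.

40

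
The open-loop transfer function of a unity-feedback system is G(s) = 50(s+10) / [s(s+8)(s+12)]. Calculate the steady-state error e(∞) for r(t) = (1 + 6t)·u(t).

G(s) has one factor of s in the denominator, so the system is type 1. Taking each input component in turn:
  • 1: tracked with zero error.
  • 6t: e_ss = 6/K_v with K_v=125/24 → 1.152.
Total e_ss = 1.152.

1.152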